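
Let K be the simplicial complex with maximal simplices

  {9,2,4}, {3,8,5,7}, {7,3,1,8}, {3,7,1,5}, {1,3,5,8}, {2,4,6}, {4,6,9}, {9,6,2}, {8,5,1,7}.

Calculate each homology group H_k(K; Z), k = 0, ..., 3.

H_0 ≅ Z^2,  H_1 = 0,  H_2 ≅ Z,  H_3 ≅ Z.

We work with the vertex ordering 1 < 2 < 3 < 4 < 5 < 6 < 7 < 8 < 9. The simplices of K, each written with vertices in increasing order, are:

  0-simplices (9): [1], [2], [3], [4], [5], [6], [7], [8], [9]
  1-simplices (16): [1,3], [1,5], [1,7], [1,8], [2,4], [2,6], [2,9], [3,5], [3,7], [3,8], [4,6], [4,9], [5,7], [5,8], [6,9], [7,8]
  2-simplices (14): [1,3,5], [1,3,7], [1,3,8], [1,5,7], [1,5,8], [1,7,8], [2,4,6], [2,4,9], [2,6,9], [3,5,7], [3,5,8], [3,7,8], [4,6,9], [5,7,8]
  3-simplices (5): [1,3,5,7], [1,3,5,8], [1,3,7,8], [1,5,7,8], [3,5,7,8]

giving chain groups C_0 ≅ Z^9, C_1 ≅ Z^16, C_2 ≅ Z^14, C_3 ≅ Z^5.

∂_1: C_1 → C_0 is given by ∂[p,q] = [q] − [p]. For instance
  ∂[2,6] = [6] − [2].
The 9×16 boundary matrix has rank 7 and Smith normal form diag(1,1,1,1,1,1,1).

∂_2: C_2 → C_1 sends each 2-simplex [p,q,r] to [q,r] − [p,r] + [p,q]. For instance
  ∂[2,4,6] = [4,6] − [2,6] + [2,4],
  ∂[2,4,9] = [4,9] − [2,9] + [2,4].
As a 16×14 matrix over Z this has rank 9, with invariant factors (1,1,1,1,1,1,1,1,1).

∂_3: C_3 → C_2 sends each 3-simplex σ to the alternating sum Σ_i (−1)^i (σ with its i-th vertex removed). For instance
  ∂[1,3,7,8] = [3,7,8] − [1,7,8] + [1,3,8] − [1,3,7],
  ∂[1,3,5,8] = [3,5,8] − [1,5,8] + [1,3,8] − [1,3,5].
This gives a 14×5 integer matrix of rank 4; reducing to Smith normal form yields diagonal entries (1,1,1,1).

From H_k ≅ ker(∂_k) / im(∂_{k+1}) we obtain:

  H_0: rank C_0 − rank ∂_1 = 9 − 7 = 2, and the invariant factors of ∂_1 are all 1, so H_0 ≅ Z^2.
  H_1: rank ker ∂_1 − rank ∂_2 = (16 − 7) − 9 = 0, and the invariant factors of ∂_2 are all 1, so H_1 ≅ 0.
  H_2: rank ker ∂_2 − rank ∂_3 = (14 − 9) − 4 = 1, and the invariant factors of ∂_3 are all 1, so H_2 ≅ Z.
  H_3: rank ker ∂_3 − rank ∂_4 = (5 − 4) − 0 = 1, and there is no ∂_4, so H_3 ≅ Z.

As a check, the Euler characteristic is 9 − 16 + 14 − 5 = 2, which agrees with 2 − 0 + 1 − 1 = 2.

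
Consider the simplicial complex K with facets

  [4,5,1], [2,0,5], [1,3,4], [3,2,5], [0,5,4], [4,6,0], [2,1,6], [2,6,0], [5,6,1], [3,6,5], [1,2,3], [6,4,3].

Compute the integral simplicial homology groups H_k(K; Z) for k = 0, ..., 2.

H_0 = Z,  H_1 = Z/2,  H_2 = 0.

We work with the vertex ordering 0 < 1 < 2 < 3 < 4 < 5 < 6. The simplices of K, each written with vertices in increasing order, are:

  0-simplices (7): [0], [1], [2], [3], [4], [5], [6]
  1-simplices (18): [0,2], [0,4], [0,5], [0,6], [1,2], [1,3], [1,4], [1,5], [1,6], [2,3], [2,5], [2,6], [3,4], [3,5], [3,6], [4,5], [4,6], [5,6]
  2-simplices (12): [0,2,5], [0,2,6], [0,4,5], [0,4,6], [1,2,3], [1,2,6], [1,3,4], [1,4,5], [1,5,6], [2,3,5], [3,4,6], [3,5,6]

so the chain groups are C_0 ≅ Z^7, C_1 ≅ Z^18, C_2 ≅ Z^12.

The boundary map ∂_1: C_1 → C_0 maps an edge to its endpoints' difference, ∂[p,q] = q − p. For instance
  ∂[5,6] = [6] − [5].
As a 7×18 matrix over Z this has rank 6, with invariant factors (1,1,1,1,1,1).

∂_2: C_2 → C_1 acts by ∂[p,q,r] = [q,r] − [p,r] + [p,q]. For instance
  ∂[1,2,3] = [2,3] − [1,3] + [1,2],
  ∂[0,4,6] = [4,6] − [0,6] + [0,4].
As a 18×12 matrix over Z this has rank 12, with invariant factors (1,1,1,1,1,1,1,1,1,1,1,2).

From H_k ≅ ker(∂_k) / im(∂_{k+1}) we obtain:

  H_0: rank C_0 − rank ∂_1 = 7 − 6 = 1, and the invariant factors of ∂_1 are all 1, so H_0 = Z.
  H_1: rank ker ∂_1 − rank ∂_2 = (18 − 6) − 12 = 0, and ∂_2 has invariant factor 2 > 1, so H_1 = Z/2.
  H_2: rank ker ∂_2 − rank ∂_3 = (12 − 12) − 0 = 0, and there is no ∂_3, so H_2 = 0.

As a check, the Euler characteristic is 7 − 18 + 12 = 1, which agrees with 1 − 0 + 0 = 1.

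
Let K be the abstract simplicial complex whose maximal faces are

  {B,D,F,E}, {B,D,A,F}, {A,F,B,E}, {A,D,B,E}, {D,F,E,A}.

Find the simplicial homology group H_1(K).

H_1 = 0.

Fix the vertex order A < B < D < E < F and write every simplex with vertices in increasing order. Then dim K = 3 and the simplices of K are:

  0-simplices (5): A, B, D, E, F
  1-simplices (10): AB, AD, AE, AF, BD, BE, BF, DE, DF, EF
  2-simplices (10): ABD, ABE, ABF, ADE, ADF, AEF, BDE, BDF, BEF, DEF
  3-simplices (5): ABDE, ABDF, ABEF, ADEF, BDEF

so the chain groups are C_0 ≅ Z^5, C_1 ≅ Z^10, C_2 ≅ Z^10, C_3 ≅ Z^5.

∂_1: C_1 → C_0 sends each edge [p,q] (with p < q) to q − p.
The 5×10 boundary matrix has rank 4 and Smith normal form diag(1,1,1,1).

∂_2: C_2 → C_1 sends each 2-simplex [p,q,r] to [q,r] − [p,r] + [p,q]. For instance
  ∂BDF = DF − BF + BD,
  ∂ADE = DE − AE + AD.
This gives a 10×10 integer matrix of rank 6; reducing to Smith normal form yields diagonal entries (1,1,1,1,1,1).

The boundary map ∂_3: C_3 → C_2 sends each 3-simplex σ to the alternating sum Σ_i (−1)^i (σ with its i-th vertex removed). For instance
  ∂ADEF = DEF − AEF + ADF − ADE,
  ∂ABDE = BDE − ADE + ABE − ABD.
The 10×5 boundary matrix has rank 4 and Smith normal form diag(1,1,1,1).

Computing H_k = (kernel of ∂_k) / (image of ∂_{k+1}):

  H_1: rank ker ∂_1 − rank ∂_2 = (10 − 4) − 6 = 0, and the invariant factors of ∂_2 are all 1, so H_1 = 0.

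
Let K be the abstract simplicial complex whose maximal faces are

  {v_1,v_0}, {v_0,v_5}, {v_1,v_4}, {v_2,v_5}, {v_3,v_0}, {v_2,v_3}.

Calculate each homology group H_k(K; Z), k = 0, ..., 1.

H_0 ≅ Z,  H_1 ≅ Z.

Take the total order v_0 < v_1 < v_2 < v_3 < v_4 < v_5 on the vertex set. Then K (dimension 1) consists of the simplices:

  0-simplices (6): [v_0], [v_1], [v_2], [v_3], [v_4], [v_5]
  1-simplices (6): [v_0,v_1], [v_0,v_3], [v_0,v_5], [v_1,v_4], [v_2,v_3], [v_2,v_5]

so the chain groups are C_0 ≅ Z^6, C_1 ≅ Z^6.

∂_1: C_1 → C_0 is given by ∂[p,q] = [q] − [p].
This gives a 6×6 integer matrix of rank 5; reducing to Smith normal form yields diagonal entries (1,1,1,1,1).

From H_k ≅ ker(∂_k) / im(∂_{k+1}) we obtain:

  H_0: rank C_0 − rank ∂_1 = 6 − 5 = 1, and the invariant factors of ∂_1 are all 1, so H_0 ≅ Z.
  H_1: rank ker ∂_1 − rank ∂_2 = (6 − 5) − 0 = 1, and there is no ∂_2, so H_1 ≅ Z.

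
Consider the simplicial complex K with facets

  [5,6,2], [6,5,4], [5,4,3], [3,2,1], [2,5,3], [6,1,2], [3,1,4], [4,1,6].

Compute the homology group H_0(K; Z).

H_0 ≅ Z.

Order the vertices as 1 < 2 < 3 < 4 < 5 < 6. Listing each simplex with vertices in this order, K has dimension 2 with simplices:

  0-simplices (6): [1], [2], [3], [4], [5], [6]
  1-simplices (12): [1,2], [1,3], [1,4], [1,6], [2,3], [2,5], [2,6], [3,4], [3,5], [4,5], [4,6], [5,6]
  2-simplices (8): [1,2,3], [1,2,6], [1,3,4], [1,4,6], [2,3,5], [2,5,6], [3,4,5], [4,5,6]

so the chain groups are C_0 ≅ Z^6, C_1 ≅ Z^12, C_2 ≅ Z^8.

∂_1: C_1 → C_0 maps an edge to its endpoints' difference, ∂[p,q] = q − p.
The 6×12 boundary matrix has rank 5 and Smith normal form diag(1,1,1,1,1).

Boundary ∂_2: C_2 → C_1 acts by ∂[p,q,r] = [q,r] − [p,r] + [p,q]. For instance
  ∂[2,5,6] = [5,6] − [2,6] + [2,5],
  ∂[2,3,5] = [3,5] − [2,5] + [2,3].
The resulting 12×8 matrix has rank 7, and its Smith normal form has invariant factors (1,1,1,1,1,1,1).

Now H_k = ker ∂_k / im ∂_{k+1}, so:

  H_0: rank C_0 − rank ∂_1 = 6 − 5 = 1, and the invariant factors of ∂_1 are all 1, so H_0 = Z.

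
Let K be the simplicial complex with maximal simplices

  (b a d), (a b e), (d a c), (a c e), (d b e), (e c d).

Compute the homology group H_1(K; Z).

H_1 ≅ 0.

Fix the vertex order a < b < c < d < e and write every simplex with vertices in increasing order. Then dim K = 2 and the simplices of K are:

  0-simplices (5): a, b, c, d, e
  1-simplices (9): ab, ac, ad, ae, bd, be, cd, ce, de
  2-simplices (6): abd, abe, acd, ace, bde, cde

so the chain groups are C_0 ≅ Z^5, C_1 ≅ Z^9, C_2 ≅ Z^6.

∂_1: C_1 → C_0 maps an edge to its endpoints' difference, ∂[p,q] = q − p. For instance
  ∂cd = d − c.
The resulting 5×9 matrix has rank 4, and its Smith normal form has invariant factors (1,1,1,1).

Boundary ∂_2: C_2 → C_1 acts by ∂[p,q,r] = [q,r] − [p,r] + [p,q]. For instance
  ∂abe = be − ae + ab,
  ∂abd = bd − ad + ab.
The 9×6 boundary matrix has rank 5 and Smith normal form diag(1,1,1,1,1).

Now H_k = ker ∂_k / im ∂_{k+1}, so:

  H_1: rank ker ∂_1 − rank ∂_2 = (9 − 4) − 5 = 0, and the invariant factors of ∂_2 are all 1, so H_1 ≅ 0.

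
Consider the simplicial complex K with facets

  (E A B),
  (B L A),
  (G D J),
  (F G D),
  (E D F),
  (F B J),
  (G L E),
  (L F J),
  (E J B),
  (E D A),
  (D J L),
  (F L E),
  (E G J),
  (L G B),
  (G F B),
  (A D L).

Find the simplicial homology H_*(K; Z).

H_0 = Z,  H_1 = Z^2,  H_2 = Z.

Order the vertices as A < B < D < E < F < G < J < L. Listing each simplex with vertices in this order, K has dimension 2 with simplices:

  0-simplices (8): A, B, D, E, F, G, J, L
  1-simplices (24): AB, AD, AE, AL, BE, BF, BG, BJ, BL, DE, DF, DG, DJ, DL, EF, EG, EJ, EL, FG, FJ, FL, GJ, GL, JL
  2-simplices (16): ABE, ABL, ADE, ADL, BEJ, BFG, BFJ, BGL, DEF, DFG, DGJ, DJL, EFL, EGJ, EGL, FJL

so the chain groups are C_0 ≅ Z^8, C_1 ≅ Z^24, C_2 ≅ Z^16.

∂_1: C_1 → C_0 sends each edge [p,q] (with p < q) to q − p. For instance
  ∂BL = L − B.
This gives a 8×24 integer matrix of rank 7; reducing to Smith normal form yields diagonal entries (1,1,1,1,1,1,1).

∂_2: C_2 → C_1 acts by ∂[p,q,r] = [q,r] − [p,r] + [p,q]. For instance
  ∂BEJ = EJ − BJ + BE,
  ∂ABE = BE − AE + AB.
This gives a 24×16 integer matrix of rank 15; reducing to Smith normal form yields diagonal entries (1,1,1,1,1,1,1,1,1,1,1,1,1,1,1).

Now H_k = ker ∂_k / im ∂_{k+1}, so:

  H_0: rank C_0 − rank ∂_1 = 8 − 7 = 1, and the invariant factors of ∂_1 are all 1, so H_0 ≅ Z.
  H_1: rank ker ∂_1 − rank ∂_2 = (24 − 7) − 15 = 2, and the invariant factors of ∂_2 are all 1, so H_1 ≅ Z^2.
  H_2: rank ker ∂_2 − rank ∂_3 = (16 − 15) − 0 = 1, and there is no ∂_3, so H_2 ≅ Z.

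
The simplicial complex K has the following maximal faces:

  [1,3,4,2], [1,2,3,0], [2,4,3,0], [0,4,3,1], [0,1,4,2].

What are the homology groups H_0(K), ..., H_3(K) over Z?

H_0 = Z,  H_1 = 0,  H_2 = 0,  H_3 = Z.

Order the vertices as 0 < 1 < 2 < 3 < 4. Listing each simplex with vertices in this order, K has dimension 3 with simplices:

  0-simplices (5): [0], [1], [2], [3], [4]
  1-simplices (10): [0,1], [0,2], [0,3], [0,4], [1,2], [1,3], [1,4], [2,3], [2,4], [3,4]
  2-simplices (10): [0,1,2], [0,1,3], [0,1,4], [0,2,3], [0,2,4], [0,3,4], [1,2,3], [1,2,4], [1,3,4], [2,3,4]
  3-simplices (5): [0,1,2,3], [0,1,2,4], [0,1,3,4], [0,2,3,4], [1,2,3,4]

so the chain groups are C_0 ≅ Z^5, C_1 ≅ Z^10, C_2 ≅ Z^10, C_3 ≅ Z^5.

Boundary ∂_1: C_1 → C_0 maps an edge to its endpoints' difference, ∂[p,q] = q − p.
As a 5×10 matrix over Z this has rank 4, with invariant factors (1,1,1,1).

∂_2: C_2 → C_1 sends each 2-simplex [p,q,r] to [q,r] − [p,r] + [p,q]. For instance
  ∂[0,2,4] = [2,4] − [0,4] + [0,2],
  ∂[0,1,3] = [1,3] − [0,3] + [0,1].
As a 10×10 matrix over Z this has rank 6, with invariant factors (1,1,1,1,1,1).

∂_3: C_3 → C_2 sends each 3-simplex σ to the alternating sum Σ_i (−1)^i (σ with its i-th vertex removed). For instance
  ∂[0,1,2,4] = [1,2,4] − [0,2,4] + [0,1,4] − [0,1,2],
  ∂[1,2,3,4] = [2,3,4] − [1,3,4] + [1,2,4] − [1,2,3].
As a 10×5 matrix over Z this has rank 4, with invariant factors (1,1,1,1).

Now H_k = ker ∂_k / im ∂_{k+1}, so:

  H_0: rank C_0 − rank ∂_1 = 5 − 4 = 1, and the invariant factors of ∂_1 are all 1, so H_0 ≅ Z.
  H_1: rank ker ∂_1 − rank ∂_2 = (10 − 4) − 6 = 0, and the invariant factors of ∂_2 are all 1, so H_1 ≅ 0.
  H_2: rank ker ∂_2 − rank ∂_3 = (10 − 6) − 4 = 0, and the invariant factors of ∂_3 are all 1, so H_2 ≅ 0.
  H_3: rank ker ∂_3 − rank ∂_4 = (5 − 4) − 0 = 1, and there is no ∂_4, so H_3 ≅ Z.

(K is a triangulation of the 3-sphere S^3.)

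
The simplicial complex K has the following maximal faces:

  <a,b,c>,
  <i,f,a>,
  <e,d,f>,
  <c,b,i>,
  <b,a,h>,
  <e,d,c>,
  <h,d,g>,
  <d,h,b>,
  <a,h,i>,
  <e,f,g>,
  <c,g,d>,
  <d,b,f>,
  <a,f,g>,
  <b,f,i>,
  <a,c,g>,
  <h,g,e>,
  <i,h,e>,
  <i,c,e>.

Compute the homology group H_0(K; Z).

Fix the vertex order a < b < c < d < e < f < g < h < i and write every simplex with vertices in increasing order. Then dim K = 2 and the simplices of K are:

  0-simplices (9): a, b, c, d, e, f, g, h, i
  1-simplices (27): ab, ac, af, ag, ah, ai, bc, bd, bf, bh, bi, cd, ce, cg, ci, de, df, dg, dh, ef, eg, eh, ei, fg, fi, gh, hi
  2-simplices (18): abc, abh, acg, afg, afi, ahi, bci, bdf, bdh, bfi, cde, cdg, cei, def, dgh, efg, egh, ehi

so the chain groups are C_0 ≅ Z^9, C_1 ≅ Z^27, C_2 ≅ Z^18.

The boundary map ∂_1: C_1 → C_0 is given by ∂[p,q] = [q] − [p]. For instance
  ∂fg = g − f.
This gives a 9×27 integer matrix of rank 8; reducing to Smith normal form yields diagonal entries (1,1,1,1,1,1,1,1).

The boundary map ∂_2: C_2 → C_1 acts by ∂[p,q,r] = [q,r] − [p,r] + [p,q]. For instance
  ∂bci = ci − bi + bc,
  ∂bdh = dh − bh + bd.
As a 27×18 matrix over Z this has rank 18, with invariant factors (1,1,1,1,1,1,1,1,1,1,1,1,1,1,1,1,1,2).

Reading off H_k = ker ∂_k / im ∂_{k+1}:

  H_0: rank C_0 − rank ∂_1 = 9 − 8 = 1, and the invariant factors of ∂_1 are all 1, so H_0 ≅ Z.

(K is a triangulation of the Klein bottle.)

H_0 ≅ Z.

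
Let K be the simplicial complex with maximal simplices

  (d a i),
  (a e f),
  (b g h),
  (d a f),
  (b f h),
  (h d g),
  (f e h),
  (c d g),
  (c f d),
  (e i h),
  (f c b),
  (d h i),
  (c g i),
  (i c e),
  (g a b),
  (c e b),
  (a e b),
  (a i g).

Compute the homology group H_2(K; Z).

K has 9 vertices, 27 edges, 18 triangles.
rank ∂_2 = 18, rank ∂_3 = 0 ⇒ b_2 = 18 − 18 − 0 = 0. So H_2 ≅ 0.

H_2 = 0.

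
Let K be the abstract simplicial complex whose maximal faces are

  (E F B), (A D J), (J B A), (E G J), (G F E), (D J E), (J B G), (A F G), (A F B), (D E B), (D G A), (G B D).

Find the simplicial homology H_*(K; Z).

Take the total order A < B < D < E < F < G < J on the vertex set. Then K (dimension 2) consists of the simplices:

  0-simplices (7): A, B, D, E, F, G, J
  1-simplices (18): AB, AD, AF, AG, AJ, BD, BE, BF, BG, BJ, DE, DG, DJ, EF, EG, EJ, FG, GJ
  2-simplices (12): ABF, ABJ, ADG, ADJ, AFG, BDE, BDG, BEF, BGJ, DEJ, EFG, EGJ

Hence C_0 ≅ Z^7, C_1 ≅ Z^18, C_2 ≅ Z^12.

∂_1: C_1 → C_0 maps an edge to its endpoints' difference, ∂[p,q] = q − p. For instance
  ∂BG = G − B.
The resulting 7×18 matrix has rank 6, and its Smith normal form has invariant factors (1,1,1,1,1,1).

The boundary map ∂_2: C_2 → C_1 sends each 2-simplex [p,q,r] to [q,r] − [p,r] + [p,q]. For instance
  ∂DEJ = EJ − DJ + DE,
  ∂EFG = FG − EG + EF.
The 18×12 boundary matrix has rank 12 and Smith normal form diag(1,1,1,1,1,1,1,1,1,1,1,2).

From H_k ≅ ker(∂_k) / im(∂_{k+1}) we obtain:

  H_0: rank C_0 − rank ∂_1 = 7 − 6 = 1, and the invariant factors of ∂_1 are all 1, so H_0 = Z.
  H_1: rank ker ∂_1 − rank ∂_2 = (18 − 6) − 12 = 0, and ∂_2 has invariant factor 2 > 1, so H_1 = Z_2.
  H_2: rank ker ∂_2 − rank ∂_3 = (12 − 12) − 0 = 0, and there is no ∂_3, so H_2 = 0.

(K is a triangulation of the real projective plane RP^2.)

H_0 = Z,  H_1 = Z_2,  H_2 = 0.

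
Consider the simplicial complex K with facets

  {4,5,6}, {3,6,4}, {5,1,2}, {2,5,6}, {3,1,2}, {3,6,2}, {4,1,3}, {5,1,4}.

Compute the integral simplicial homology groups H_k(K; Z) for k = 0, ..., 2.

K has 6 vertices, 12 edges, 8 triangles.
rank ∂_0 = 0, rank ∂_1 = 5 ⇒ b_0 = 6 − 0 − 5 = 1; all invariant factors of ∂_1 are 1 so no torsion. So H_0 ≅ Z.
rank ∂_1 = 5, rank ∂_2 = 7 ⇒ b_1 = 12 − 5 − 7 = 0; all invariant factors of ∂_2 are 1 so no torsion. So H_1 ≅ 0.
rank ∂_2 = 7, rank ∂_3 = 0 ⇒ b_2 = 8 − 7 − 0 = 1. So H_2 ≅ Z.

H_0 ≅ Z,  H_1 = 0,  H_2 ≅ Z.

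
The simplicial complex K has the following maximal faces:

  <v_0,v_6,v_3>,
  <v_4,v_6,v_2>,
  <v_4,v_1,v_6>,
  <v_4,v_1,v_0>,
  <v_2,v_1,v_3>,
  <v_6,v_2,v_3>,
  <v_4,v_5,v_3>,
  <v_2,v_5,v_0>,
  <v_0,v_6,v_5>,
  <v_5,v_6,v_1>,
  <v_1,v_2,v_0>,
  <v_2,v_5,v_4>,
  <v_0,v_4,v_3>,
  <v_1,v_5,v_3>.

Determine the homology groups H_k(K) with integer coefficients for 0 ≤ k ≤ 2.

H_0 = Z,  H_1 = Z^2,  H_2 = Z.

Order the vertices as v_0 < v_1 < v_2 < v_3 < v_4 < v_5 < v_6. Listing each simplex with vertices in this order, K has dimension 2 with simplices:

  0-simplices (7): [v_0], [v_1], [v_2], [v_3], [v_4], [v_5], [v_6]
  1-simplices (21): (21 of them)
  2-simplices (14): (14 of them)

giving chain groups C_0 ≅ Z^7, C_1 ≅ Z^21, C_2 ≅ Z^14.

The boundary map ∂_1: C_1 → C_0 sends each edge [p,q] (with p < q) to q − p. For instance
  ∂[v_1,v_5] = [v_5] − [v_1].
As a 7×21 matrix over Z this has rank 6, with invariant factors (1,1,1,1,1,1).

Boundary ∂_2: C_2 → C_1 maps a triangle to the signed sum of its edges. For instance
  ∂[v_3,v_4,v_5] = [v_4,v_5] − [v_3,v_5] + [v_3,v_4],
  ∂[v_0,v_1,v_2] = [v_1,v_2] − [v_0,v_2] + [v_0,v_1].
As a 21×14 matrix over Z this has rank 13, with invariant factors (1,1,1,1,1,1,1,1,1,1,1,1,1).

Computing H_k = (kernel of ∂_k) / (image of ∂_{k+1}):

  H_0: rank C_0 − rank ∂_1 = 7 − 6 = 1, and the invariant factors of ∂_1 are all 1, so H_0 ≅ Z.
  H_1: rank ker ∂_1 − rank ∂_2 = (21 − 6) − 13 = 2, and the invariant factors of ∂_2 are all 1, so H_1 ≅ Z^2.
  H_2: rank ker ∂_2 − rank ∂_3 = (14 − 13) − 0 = 1, and there is no ∂_3, so H_2 ≅ Z.

As a check, the Euler characteristic is 7 − 21 + 14 = 0, which agrees with 1 − 2 + 1 = 0.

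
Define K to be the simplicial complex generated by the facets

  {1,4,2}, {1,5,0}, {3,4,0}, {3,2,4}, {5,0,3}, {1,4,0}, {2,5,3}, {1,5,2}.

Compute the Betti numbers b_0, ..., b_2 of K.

b_0 = 1, b_1 = 0, b_2 = 1.

Fix the vertex order 0 < 1 < 2 < 3 < 4 < 5 and write every simplex with vertices in increasing order. Then dim K = 2 and the simplices of K are:

  0-simplices (6): [0], [1], [2], [3], [4], [5]
  1-simplices (12): [0,1], [0,3], [0,4], [0,5], [1,2], [1,4], [1,5], [2,3], [2,4], [2,5], [3,4], [3,5]
  2-simplices (8): [0,1,4], [0,1,5], [0,3,4], [0,3,5], [1,2,4], [1,2,5], [2,3,4], [2,3,5]

giving chain groups C_0 ≅ Z^6, C_1 ≅ Z^12, C_2 ≅ Z^8.

The boundary map ∂_1: C_1 → C_0 is given by ∂[p,q] = [q] − [p].
This gives a 6×12 integer matrix of rank 5; reducing to Smith normal form yields diagonal entries (1,1,1,1,1).

∂_2: C_2 → C_1 maps a triangle to the signed sum of its edges. For instance
  ∂[0,3,5] = [3,5] − [0,5] + [0,3],
  ∂[1,2,4] = [2,4] − [1,4] + [1,2].
The 12×8 boundary matrix has rank 7 and Smith normal form diag(1,1,1,1,1,1,1).

Computing H_k = (kernel of ∂_k) / (image of ∂_{k+1}):

  H_0: rank C_0 − rank ∂_1 = 6 − 5 = 1, and the invariant factors of ∂_1 are all 1, so H_0 = Z.
  H_1: rank ker ∂_1 − rank ∂_2 = (12 − 5) − 7 = 0, and the invariant factors of ∂_2 are all 1, so H_1 = 0.
  H_2: rank ker ∂_2 − rank ∂_3 = (8 − 7) − 0 = 1, and there is no ∂_3, so H_2 = Z.

Hence the Betti numbers are b_0 = 1, b_1 = 0, b_2 = 1.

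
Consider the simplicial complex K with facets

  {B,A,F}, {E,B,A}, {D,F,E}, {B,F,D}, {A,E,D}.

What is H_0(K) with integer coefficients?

Fix the vertex order A < B < D < E < F and write every simplex with vertices in increasing order. Then dim K = 2 and the simplices of K are:

  0-simplices (5): A, B, D, E, F
  1-simplices (10): AB, AD, AE, AF, BD, BE, BF, DE, DF, EF
  2-simplices (5): ABE, ABF, ADE, BDF, DEF

so the chain groups are C_0 ≅ Z^5, C_1 ≅ Z^10, C_2 ≅ Z^5.

Boundary ∂_1: C_1 → C_0 sends each edge [p,q] (with p < q) to q − p. For instance
  ∂EF = F − E.
This gives a 5×10 integer matrix of rank 4; reducing to Smith normal form yields diagonal entries (1,1,1,1).

Boundary ∂_2: C_2 → C_1 acts by ∂[p,q,r] = [q,r] − [p,r] + [p,q]. For instance
  ∂ABE = BE − AE + AB,
  ∂DEF = EF − DF + DE.
This gives a 10×5 integer matrix of rank 5; reducing to Smith normal form yields diagonal entries (1,1,1,1,1).

Computing H_k = (kernel of ∂_k) / (image of ∂_{k+1}):

  H_0: rank C_0 − rank ∂_1 = 5 − 4 = 1, and the invariant factors of ∂_1 are all 1, so H_0 ≅ Z.

(K is a triangulation of the Möbius band.)

H_0 = Z.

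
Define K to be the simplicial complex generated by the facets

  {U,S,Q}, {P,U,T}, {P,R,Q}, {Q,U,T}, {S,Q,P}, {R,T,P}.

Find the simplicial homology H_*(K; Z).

Fix the vertex order P < Q < R < S < T < U and write every simplex with vertices in increasing order. Then dim K = 2 and the simplices of K are:

  0-simplices (6): P, Q, R, S, T, U
  1-simplices (12): PQ, PR, PS, PT, PU, QR, QS, QT, QU, RT, SU, TU
  2-simplices (6): PQR, PQS, PRT, PTU, QSU, QTU

giving chain groups C_0 ≅ Z^6, C_1 ≅ Z^12, C_2 ≅ Z^6.

∂_1: C_1 → C_0 is given by ∂[p,q] = [q] − [p]. For instance
  ∂TU = U − T.
This gives a 6×12 integer matrix of rank 5; reducing to Smith normal form yields diagonal entries (1,1,1,1,1).

Boundary ∂_2: C_2 → C_1 maps a triangle to the signed sum of its edges. For instance
  ∂PQR = QR − PR + PQ,
  ∂QTU = TU − QU + QT.
As a 12×6 matrix over Z this has rank 6, with invariant factors (1,1,1,1,1,1).

From H_k ≅ ker(∂_k) / im(∂_{k+1}) we obtain:

  H_0: rank C_0 − rank ∂_1 = 6 − 5 = 1, and the invariant factors of ∂_1 are all 1, so H_0 ≅ Z.
  H_1: rank ker ∂_1 − rank ∂_2 = (12 − 5) − 6 = 1, and the invariant factors of ∂_2 are all 1, so H_1 ≅ Z.
  H_2: rank ker ∂_2 − rank ∂_3 = (6 − 6) − 0 = 0, and there is no ∂_3, so H_2 ≅ 0.

As a check, the Euler characteristic is 6 − 12 + 6 = 0, which agrees with 1 − 1 + 0 = 0.
(K is a triangulation of the cylinder S^1 x I.)

H_0 ≅ Z,  H_1 ≅ Z,  H_2 = 0.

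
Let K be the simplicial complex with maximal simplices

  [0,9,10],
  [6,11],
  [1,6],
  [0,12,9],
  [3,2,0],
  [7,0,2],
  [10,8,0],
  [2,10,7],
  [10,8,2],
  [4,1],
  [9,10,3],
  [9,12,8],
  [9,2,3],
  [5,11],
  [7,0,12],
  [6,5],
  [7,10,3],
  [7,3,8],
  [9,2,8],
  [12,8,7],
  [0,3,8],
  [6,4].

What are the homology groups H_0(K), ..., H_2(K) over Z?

H_0 = Z^2,  H_1 = Z^4,  H_2 = Z.

Fix the vertex order 0 < 1 < 2 < 3 < 4 < 5 < 6 < 7 < 8 < 9 < 10 < 11 < 12 and write every simplex with vertices in increasing order. Then dim K = 2 and the simplices of K are:

  0-simplices (13): [0], [1], [2], [3], [4], [5], [6], [7], [8], [9], [10], [11], [12]
  1-simplices (30): (30 of them)
  2-simplices (16): [0,2,3], [0,2,7], [0,3,8], [0,7,12], [0,8,10], [0,9,10], [0,9,12], [2,3,9], [2,7,10], [2,8,9], [2,8,10], [3,7,8], [3,7,10], [3,9,10], [7,8,12], [8,9,12]

Hence C_0 ≅ Z^13, C_1 ≅ Z^30, C_2 ≅ Z^16.

The boundary map ∂_1: C_1 → C_0 maps an edge to its endpoints' difference, ∂[p,q] = q − p. For instance
  ∂[6,11] = [11] − [6].
The 13×30 boundary matrix has rank 11 and Smith normal form diag(1,1,1,1,1,1,1,1,1,1,1).

∂_2: C_2 → C_1 sends each 2-simplex [p,q,r] to [q,r] − [p,r] + [p,q]. For instance
  ∂[2,8,10] = [8,10] − [2,10] + [2,8],
  ∂[0,8,10] = [8,10] − [0,10] + [0,8].
The resulting 30×16 matrix has rank 15, and its Smith normal form has invariant factors (1,1,1,1,1,1,1,1,1,1,1,1,1,1,1).

Now H_k = ker ∂_k / im ∂_{k+1}, so:

  H_0: rank C_0 − rank ∂_1 = 13 − 11 = 2, and the invariant factors of ∂_1 are all 1, so H_0 ≅ Z^2.
  H_1: rank ker ∂_1 − rank ∂_2 = (30 − 11) − 15 = 4, and the invariant factors of ∂_2 are all 1, so H_1 ≅ Z^4.
  H_2: rank ker ∂_2 − rank ∂_3 = (16 − 15) − 0 = 1, and there is no ∂_3, so H_2 ≅ Z.

As a check, the Euler characteristic is 13 − 30 + 16 = -1, which agrees with 2 − 4 + 1 = -1.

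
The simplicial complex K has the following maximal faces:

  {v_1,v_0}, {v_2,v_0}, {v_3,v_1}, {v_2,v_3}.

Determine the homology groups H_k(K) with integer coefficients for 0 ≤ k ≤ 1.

H_0 ≅ Z,  H_1 ≅ Z.

Fix the vertex order v_0 < v_1 < v_2 < v_3 and write every simplex with vertices in increasing order. Then dim K = 1 and the simplices of K are:

  0-simplices (4): [v_0], [v_1], [v_2], [v_3]
  1-simplices (4): [v_0,v_1], [v_0,v_2], [v_1,v_3], [v_2,v_3]

Hence C_0 ≅ Z^4, C_1 ≅ Z^4.

∂_1: C_1 → C_0 maps an edge to its endpoints' difference, ∂[p,q] = q − p.
This gives a 4×4 integer matrix of rank 3; reducing to Smith normal form yields diagonal entries (1,1,1).

Computing H_k = (kernel of ∂_k) / (image of ∂_{k+1}):

  H_0: rank C_0 − rank ∂_1 = 4 − 3 = 1, and the invariant factors of ∂_1 are all 1, so H_0 ≅ Z.
  H_1: rank ker ∂_1 − rank ∂_2 = (4 − 3) − 0 = 1, and there is no ∂_2, so H_1 ≅ Z.

As a check, the Euler characteristic is 4 − 4 = 0, which agrees with 1 − 1 = 0.
(K is a triangulation of the circle S^1.)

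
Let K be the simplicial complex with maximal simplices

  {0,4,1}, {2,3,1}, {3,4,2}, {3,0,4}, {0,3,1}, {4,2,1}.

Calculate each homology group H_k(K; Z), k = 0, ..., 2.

Take the total order 0 < 1 < 2 < 3 < 4 on the vertex set. Then K (dimension 2) consists of the simplices:

  0-simplices (5): [0], [1], [2], [3], [4]
  1-simplices (9): [0,1], [0,3], [0,4], [1,2], [1,3], [1,4], [2,3], [2,4], [3,4]
  2-simplices (6): [0,1,3], [0,1,4], [0,3,4], [1,2,3], [1,2,4], [2,3,4]

Hence C_0 ≅ Z^5, C_1 ≅ Z^9, C_2 ≅ Z^6.

Boundary ∂_1: C_1 → C_0 sends each edge [p,q] (with p < q) to q − p.
As a 5×9 matrix over Z this has rank 4, with invariant factors (1,1,1,1).

Boundary ∂_2: C_2 → C_1 acts by ∂[p,q,r] = [q,r] − [p,r] + [p,q]. For instance
  ∂[0,3,4] = [3,4] − [0,4] + [0,3],
  ∂[0,1,3] = [1,3] − [0,3] + [0,1].
The resulting 9×6 matrix has rank 5, and its Smith normal form has invariant factors (1,1,1,1,1).

From H_k ≅ ker(∂_k) / im(∂_{k+1}) we obtain:

  H_0: rank C_0 − rank ∂_1 = 5 − 4 = 1, and the invariant factors of ∂_1 are all 1, so H_0 ≅ Z.
  H_1: rank ker ∂_1 − rank ∂_2 = (9 − 4) − 5 = 0, and the invariant factors of ∂_2 are all 1, so H_1 ≅ 0.
  H_2: rank ker ∂_2 − rank ∂_3 = (6 − 5) − 0 = 1, and there is no ∂_3, so H_2 ≅ Z.

As a check, the Euler characteristic is 5 − 9 + 6 = 2, which agrees with 1 − 0 + 1 = 2.
(K is a triangulation of the 2-sphere S^2.)

H_0 ≅ Z,  H_1 = 0,  H_2 ≅ Z.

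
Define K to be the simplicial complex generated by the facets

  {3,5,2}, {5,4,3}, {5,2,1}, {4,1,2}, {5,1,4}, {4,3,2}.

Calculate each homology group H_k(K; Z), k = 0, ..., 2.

H_0 = Z,  H_1 = 0,  H_2 = Z.

Take the total order 1 < 2 < 3 < 4 < 5 on the vertex set. Then K (dimension 2) consists of the simplices:

  0-simplices (5): [1], [2], [3], [4], [5]
  1-simplices (9): [1,2], [1,4], [1,5], [2,3], [2,4], [2,5], [3,4], [3,5], [4,5]
  2-simplices (6): [1,2,4], [1,2,5], [1,4,5], [2,3,4], [2,3,5], [3,4,5]

giving chain groups C_0 ≅ Z^5, C_1 ≅ Z^9, C_2 ≅ Z^6.

∂_1: C_1 → C_0 maps an edge to its endpoints' difference, ∂[p,q] = q − p. For instance
  ∂[2,4] = [4] − [2].
The resulting 5×9 matrix has rank 4, and its Smith normal form has invariant factors (1,1,1,1).

Boundary ∂_2: C_2 → C_1 acts by ∂[p,q,r] = [q,r] − [p,r] + [p,q]. For instance
  ∂[2,3,5] = [3,5] − [2,5] + [2,3],
  ∂[2,3,4] = [3,4] − [2,4] + [2,3].
As a 9×6 matrix over Z this has rank 5, with invariant factors (1,1,1,1,1).

Now H_k = ker ∂_k / im ∂_{k+1}, so:

  H_0: rank C_0 − rank ∂_1 = 5 − 4 = 1, and the invariant factors of ∂_1 are all 1, so H_0 = Z.
  H_1: rank ker ∂_1 − rank ∂_2 = (9 − 4) − 5 = 0, and the invariant factors of ∂_2 are all 1, so H_1 = 0.
  H_2: rank ker ∂_2 − rank ∂_3 = (6 − 5) − 0 = 1, and there is no ∂_3, so H_2 = Z.

As a check, the Euler characteristic is 5 − 9 + 6 = 2, which agrees with 1 − 0 + 1 = 2.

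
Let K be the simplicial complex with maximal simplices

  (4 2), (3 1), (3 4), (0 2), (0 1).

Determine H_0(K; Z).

H_0 = Z.

K has 5 vertices, 5 edges.
rank ∂_0 = 0, rank ∂_1 = 4 ⇒ b_0 = 5 − 0 − 4 = 1; all invariant factors of ∂_1 are 1 so no torsion. So H_0 = Z.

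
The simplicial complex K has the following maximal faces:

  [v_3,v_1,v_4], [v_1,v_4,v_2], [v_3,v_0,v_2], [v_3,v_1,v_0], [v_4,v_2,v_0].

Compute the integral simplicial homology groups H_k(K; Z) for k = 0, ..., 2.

Take the total order v_0 < v_1 < v_2 < v_3 < v_4 on the vertex set. Then K (dimension 2) consists of the simplices:

  0-simplices (5): [v_0], [v_1], [v_2], [v_3], [v_4]
  1-simplices (10): [v_0,v_1], [v_0,v_2], [v_0,v_3], [v_0,v_4], [v_1,v_2], [v_1,v_3], [v_1,v_4], [v_2,v_3], [v_2,v_4], [v_3,v_4]
  2-simplices (5): [v_0,v_1,v_3], [v_0,v_2,v_3], [v_0,v_2,v_4], [v_1,v_2,v_4], [v_1,v_3,v_4]

giving chain groups C_0 ≅ Z^5, C_1 ≅ Z^10, C_2 ≅ Z^5.

The boundary map ∂_1: C_1 → C_0 sends each edge [p,q] (with p < q) to q − p. For instance
  ∂[v_0,v_4] = [v_4] − [v_0].
This gives a 5×10 integer matrix of rank 4; reducing to Smith normal form yields diagonal entries (1,1,1,1).

The boundary map ∂_2: C_2 → C_1 sends each 2-simplex [p,q,r] to [q,r] − [p,r] + [p,q]. For instance
  ∂[v_1,v_2,v_4] = [v_2,v_4] − [v_1,v_4] + [v_1,v_2],
  ∂[v_0,v_1,v_3] = [v_1,v_3] − [v_0,v_3] + [v_0,v_1].
This gives a 10×5 integer matrix of rank 5; reducing to Smith normal form yields diagonal entries (1,1,1,1,1).

Reading off H_k = ker ∂_k / im ∂_{k+1}:

  H_0: rank C_0 − rank ∂_1 = 5 − 4 = 1, and the invariant factors of ∂_1 are all 1, so H_0 = Z.
  H_1: rank ker ∂_1 − rank ∂_2 = (10 − 4) − 5 = 1, and the invariant factors of ∂_2 are all 1, so H_1 = Z.
  H_2: rank ker ∂_2 − rank ∂_3 = (5 − 5) − 0 = 0, and there is no ∂_3, so H_2 = 0.

H_0 = Z,  H_1 = Z,  H_2 = 0.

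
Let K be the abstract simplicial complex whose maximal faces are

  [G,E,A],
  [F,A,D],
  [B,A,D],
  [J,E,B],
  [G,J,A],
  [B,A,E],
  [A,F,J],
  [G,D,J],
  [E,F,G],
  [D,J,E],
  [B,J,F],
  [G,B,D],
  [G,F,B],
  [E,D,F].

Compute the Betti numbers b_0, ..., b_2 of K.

Fix the vertex order A < B < D < E < F < G < J and write every simplex with vertices in increasing order. Then dim K = 2 and the simplices of K are:

  0-simplices (7): A, B, D, E, F, G, J
  1-simplices (21): AB, AD, AE, AF, AG, AJ, BD, BE, BF, BG, BJ, DE, DF, DG, DJ, EF, EG, EJ, FG, FJ, GJ
  2-simplices (14): ABD, ABE, ADF, AEG, AFJ, AGJ, BDG, BEJ, BFG, BFJ, DEF, DEJ, DGJ, EFG

Hence C_0 ≅ Z^7, C_1 ≅ Z^21, C_2 ≅ Z^14.

The boundary map ∂_1: C_1 → C_0 maps an edge to its endpoints' difference, ∂[p,q] = q − p.
As a 7×21 matrix over Z this has rank 6, with invariant factors (1,1,1,1,1,1).

∂_2: C_2 → C_1 maps a triangle to the signed sum of its edges. For instance
  ∂BDG = DG − BG + BD,
  ∂BEJ = EJ − BJ + BE.
The resulting 21×14 matrix has rank 13, and its Smith normal form has invariant factors (1,1,1,1,1,1,1,1,1,1,1,1,1).

Computing H_k = (kernel of ∂_k) / (image of ∂_{k+1}):

  H_0: rank C_0 − rank ∂_1 = 7 − 6 = 1, and the invariant factors of ∂_1 are all 1, so H_0 = Z.
  H_1: rank ker ∂_1 − rank ∂_2 = (21 − 6) − 13 = 2, and the invariant factors of ∂_2 are all 1, so H_1 = Z^2.
  H_2: rank ker ∂_2 − rank ∂_3 = (14 − 13) − 0 = 1, and there is no ∂_3, so H_2 = Z.

Hence the Betti numbers are b_0 = 1, b_1 = 2, b_2 = 1.

b_0 = 1, b_1 = 2, b_2 = 1.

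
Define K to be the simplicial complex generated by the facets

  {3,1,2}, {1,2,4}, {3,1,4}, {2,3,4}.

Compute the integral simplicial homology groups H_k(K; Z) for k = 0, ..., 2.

H_0 ≅ Z,  H_1 = 0,  H_2 ≅ Z.

Order the vertices as 1 < 2 < 3 < 4. Listing each simplex with vertices in this order, K has dimension 2 with simplices:

  0-simplices (4): [1], [2], [3], [4]
  1-simplices (6): [1,2], [1,3], [1,4], [2,3], [2,4], [3,4]
  2-simplices (4): [1,2,3], [1,2,4], [1,3,4], [2,3,4]

giving chain groups C_0 ≅ Z^4, C_1 ≅ Z^6, C_2 ≅ Z^4.

∂_1: C_1 → C_0 is given by ∂[p,q] = [q] − [p]. For instance
  ∂[1,2] = [2] − [1].
This gives a 4×6 integer matrix of rank 3; reducing to Smith normal form yields diagonal entries (1,1,1).

The boundary map ∂_2: C_2 → C_1 maps a triangle to the signed sum of its edges. For instance
  ∂[1,2,3] = [2,3] − [1,3] + [1,2],
  ∂[1,3,4] = [3,4] − [1,4] + [1,3].
The resulting 6×4 matrix has rank 3, and its Smith normal form has invariant factors (1,1,1).

From H_k ≅ ker(∂_k) / im(∂_{k+1}) we obtain:

  H_0: rank C_0 − rank ∂_1 = 4 − 3 = 1, and the invariant factors of ∂_1 are all 1, so H_0 = Z.
  H_1: rank ker ∂_1 − rank ∂_2 = (6 − 3) − 3 = 0, and the invariant factors of ∂_2 are all 1, so H_1 = 0.
  H_2: rank ker ∂_2 − rank ∂_3 = (4 − 3) − 0 = 1, and there is no ∂_3, so H_2 = Z.

As a check, the Euler characteristic is 4 − 6 + 4 = 2, which agrees with 1 − 0 + 1 = 2.
(K is a triangulation of the 2-sphere S^2.)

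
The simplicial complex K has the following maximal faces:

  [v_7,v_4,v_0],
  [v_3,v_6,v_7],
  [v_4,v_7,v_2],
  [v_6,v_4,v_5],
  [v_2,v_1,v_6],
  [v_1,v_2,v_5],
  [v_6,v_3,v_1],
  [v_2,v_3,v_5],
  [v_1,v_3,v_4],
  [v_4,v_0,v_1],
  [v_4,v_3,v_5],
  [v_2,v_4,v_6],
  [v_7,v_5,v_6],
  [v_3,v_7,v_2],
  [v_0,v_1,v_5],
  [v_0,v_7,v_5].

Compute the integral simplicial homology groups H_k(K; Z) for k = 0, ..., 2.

Take the total order v_0 < v_1 < v_2 < v_3 < v_4 < v_5 < v_6 < v_7 on the vertex set. Then K (dimension 2) consists of the simplices:

  0-simplices (8): [v_0], [v_1], [v_2], [v_3], [v_4], [v_5], [v_6], [v_7]
  1-simplices (24): (24 of them)
  2-simplices (16): (16 of them)

so the chain groups are C_0 ≅ Z^8, C_1 ≅ Z^24, C_2 ≅ Z^16.

∂_1: C_1 → C_0 sends each edge [p,q] (with p < q) to q − p. For instance
  ∂[v_1,v_4] = [v_4] − [v_1].
The resulting 8×24 matrix has rank 7, and its Smith normal form has invariant factors (1,1,1,1,1,1,1).

Boundary ∂_2: C_2 → C_1 maps a triangle to the signed sum of its edges. For instance
  ∂[v_2,v_3,v_5] = [v_3,v_5] − [v_2,v_5] + [v_2,v_3],
  ∂[v_0,v_4,v_7] = [v_4,v_7] − [v_0,v_7] + [v_0,v_4].
As a 24×16 matrix over Z this has rank 15, with invariant factors (1,1,1,1,1,1,1,1,1,1,1,1,1,1,1).

Now H_k = ker ∂_k / im ∂_{k+1}, so:

  H_0: rank C_0 − rank ∂_1 = 8 − 7 = 1, and the invariant factors of ∂_1 are all 1, so H_0 = Z.
  H_1: rank ker ∂_1 − rank ∂_2 = (24 − 7) − 15 = 2, and the invariant factors of ∂_2 are all 1, so H_1 = Z^2.
  H_2: rank ker ∂_2 − rank ∂_3 = (16 − 15) − 0 = 1, and there is no ∂_3, so H_2 = Z.

H_0 ≅ Z,  H_1 ≅ Z^2,  H_2 ≅ Z.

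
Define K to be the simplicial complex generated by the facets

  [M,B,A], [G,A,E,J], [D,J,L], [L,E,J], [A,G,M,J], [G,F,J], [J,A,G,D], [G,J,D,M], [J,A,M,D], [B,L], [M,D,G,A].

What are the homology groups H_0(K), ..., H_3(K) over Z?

We work with the vertex ordering A < B < D < E < F < G < J < L < M. The simplices of K, each written with vertices in increasing order, are:

  0-simplices (9): A, B, D, E, F, G, J, L, M
  1-simplices (21): AB, AD, AE, AG, AJ, AM, BL, BM, DG, DJ, DL, DM, EG, EJ, EL, FG, FJ, GJ, GM, JL, JM
  2-simplices (17): ABM, ADG, ADJ, ADM, AEG, AEJ, AGJ, AGM, AJM, DGJ, DGM, DJL, DJM, EGJ, EJL, FGJ, GJM
  3-simplices (6): ADGJ, ADGM, ADJM, AEGJ, AGJM, DGJM

so the chain groups are C_0 ≅ Z^9, C_1 ≅ Z^21, C_2 ≅ Z^17, C_3 ≅ Z^6.

∂_1: C_1 → C_0 is given by ∂[p,q] = [q] − [p].
The 9×21 boundary matrix has rank 8 and Smith normal form diag(1,1,1,1,1,1,1,1).

Boundary ∂_2: C_2 → C_1 sends each 2-simplex [p,q,r] to [q,r] − [p,r] + [p,q]. For instance
  ∂AGM = GM − AM + AG,
  ∂ADM = DM − AM + AD.
As a 21×17 matrix over Z this has rank 12, with invariant factors (1,1,1,1,1,1,1,1,1,1,1,1).

The boundary map ∂_3: C_3 → C_2 sends each 3-simplex σ to the alternating sum Σ_i (−1)^i (σ with its i-th vertex removed). For instance
  ∂AEGJ = EGJ − AGJ + AEJ − AEG,
  ∂ADGM = DGM − AGM + ADM − ADG.
As a 17×6 matrix over Z this has rank 5, with invariant factors (1,1,1,1,1).

From H_k ≅ ker(∂_k) / im(∂_{k+1}) we obtain:

  H_0: rank C_0 − rank ∂_1 = 9 − 8 = 1, and the invariant factors of ∂_1 are all 1, so H_0 ≅ Z.
  H_1: rank ker ∂_1 − rank ∂_2 = (21 − 8) − 12 = 1, and the invariant factors of ∂_2 are all 1, so H_1 ≅ Z.
  H_2: rank ker ∂_2 − rank ∂_3 = (17 − 12) − 5 = 0, and the invariant factors of ∂_3 are all 1, so H_2 ≅ 0.
  H_3: rank ker ∂_3 − rank ∂_4 = (6 − 5) − 0 = 1, and there is no ∂_4, so H_3 ≅ Z.

H_0 ≅ Z,  H_1 ≅ Z,  H_2 = 0,  H_3 ≅ Z.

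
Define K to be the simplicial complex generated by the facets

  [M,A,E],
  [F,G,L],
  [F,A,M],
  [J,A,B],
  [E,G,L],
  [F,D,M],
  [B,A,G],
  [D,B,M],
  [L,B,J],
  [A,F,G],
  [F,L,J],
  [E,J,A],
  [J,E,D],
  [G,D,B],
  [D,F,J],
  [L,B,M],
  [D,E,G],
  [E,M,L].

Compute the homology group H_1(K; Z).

We work with the vertex ordering A < B < D < E < F < G < J < L < M. The simplices of K, each written with vertices in increasing order, are:

  0-simplices (9): A, B, D, E, F, G, J, L, M
  1-simplices (27): AB, AE, AF, AG, AJ, AM, BD, BG, BJ, BL, BM, DE, DF, DG, DJ, DM, EG, EJ, EL, EM, FG, FJ, FL, FM, GL, JL, LM
  2-simplices (18): ABG, ABJ, AEJ, AEM, AFG, AFM, BDG, BDM, BJL, BLM, DEG, DEJ, DFJ, DFM, EGL, ELM, FGL, FJL

so the chain groups are C_0 ≅ Z^9, C_1 ≅ Z^27, C_2 ≅ Z^18.

∂_1: C_1 → C_0 sends each edge [p,q] (with p < q) to q − p. For instance
  ∂AM = M − A.
The 9×27 boundary matrix has rank 8 and Smith normal form diag(1,1,1,1,1,1,1,1).

∂_2: C_2 → C_1 maps a triangle to the signed sum of its edges. For instance
  ∂FJL = JL − FL + FJ,
  ∂BDM = DM − BM + BD.
This gives a 27×18 integer matrix of rank 17; reducing to Smith normal form yields diagonal entries (1,1,1,1,1,1,1,1,1,1,1,1,1,1,1,1,1).

Computing H_k = (kernel of ∂_k) / (image of ∂_{k+1}):

  H_1: rank ker ∂_1 − rank ∂_2 = (27 − 8) − 17 = 2, and the invariant factors of ∂_2 are all 1, so H_1 = Z^2.

(K is a triangulation of the torus T^2.)

H_1 ≅ Z^2.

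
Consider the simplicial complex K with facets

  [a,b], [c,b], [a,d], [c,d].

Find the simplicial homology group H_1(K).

We work with the vertex ordering a < b < c < d. The simplices of K, each written with vertices in increasing order, are:

  0-simplices (4): a, b, c, d
  1-simplices (4): ab, ad, bc, cd

giving chain groups C_0 ≅ Z^4, C_1 ≅ Z^4.

The boundary map ∂_1: C_1 → C_0 maps an edge to its endpoints' difference, ∂[p,q] = q − p.
The 4×4 boundary matrix has rank 3 and Smith normal form diag(1,1,1).

Now H_k = ker ∂_k / im ∂_{k+1}, so:

  H_1: rank ker ∂_1 − rank ∂_2 = (4 − 3) − 0 = 1, and there is no ∂_2, so H_1 = Z.

H_1 = Z.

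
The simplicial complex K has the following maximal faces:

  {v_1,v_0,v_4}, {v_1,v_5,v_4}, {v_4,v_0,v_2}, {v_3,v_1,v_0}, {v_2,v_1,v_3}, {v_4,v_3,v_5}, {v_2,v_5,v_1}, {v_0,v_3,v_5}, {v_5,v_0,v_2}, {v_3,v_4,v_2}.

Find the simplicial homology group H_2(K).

Fix the vertex order v_0 < v_1 < v_2 < v_3 < v_4 < v_5 and write every simplex with vertices in increasing order. Then dim K = 2 and the simplices of K are:

  0-simplices (6): [v_0], [v_1], [v_2], [v_3], [v_4], [v_5]
  1-simplices (15): (15 of them)
  2-simplices (10): [v_0,v_1,v_3], [v_0,v_1,v_4], [v_0,v_2,v_4], [v_0,v_2,v_5], [v_0,v_3,v_5], [v_1,v_2,v_3], [v_1,v_2,v_5], [v_1,v_4,v_5], [v_2,v_3,v_4], [v_3,v_4,v_5]

giving chain groups C_0 ≅ Z^6, C_1 ≅ Z^15, C_2 ≅ Z^10.

∂_1: C_1 → C_0 sends each edge [p,q] (with p < q) to q − p.
The 6×15 boundary matrix has rank 5 and Smith normal form diag(1,1,1,1,1).

∂_2: C_2 → C_1 maps a triangle to the signed sum of its edges. For instance
  ∂[v_0,v_2,v_5] = [v_2,v_5] − [v_0,v_5] + [v_0,v_2],
  ∂[v_1,v_4,v_5] = [v_4,v_5] − [v_1,v_5] + [v_1,v_4].
This gives a 15×10 integer matrix of rank 10; reducing to Smith normal form yields diagonal entries (1,1,1,1,1,1,1,1,1,2).

Now H_k = ker ∂_k / im ∂_{k+1}, so:

  H_2: rank ker ∂_2 − rank ∂_3 = (10 − 10) − 0 = 0, and there is no ∂_3, so H_2 = 0.

H_2 ≅ 0.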